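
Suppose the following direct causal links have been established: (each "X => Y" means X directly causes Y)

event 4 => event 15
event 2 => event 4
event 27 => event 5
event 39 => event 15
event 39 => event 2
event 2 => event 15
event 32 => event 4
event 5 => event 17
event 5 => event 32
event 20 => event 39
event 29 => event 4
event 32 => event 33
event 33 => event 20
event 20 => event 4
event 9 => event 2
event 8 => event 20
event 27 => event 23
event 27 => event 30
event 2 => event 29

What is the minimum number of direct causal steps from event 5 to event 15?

Shortest chain: event 5 → event 32 → event 4 → event 15.

3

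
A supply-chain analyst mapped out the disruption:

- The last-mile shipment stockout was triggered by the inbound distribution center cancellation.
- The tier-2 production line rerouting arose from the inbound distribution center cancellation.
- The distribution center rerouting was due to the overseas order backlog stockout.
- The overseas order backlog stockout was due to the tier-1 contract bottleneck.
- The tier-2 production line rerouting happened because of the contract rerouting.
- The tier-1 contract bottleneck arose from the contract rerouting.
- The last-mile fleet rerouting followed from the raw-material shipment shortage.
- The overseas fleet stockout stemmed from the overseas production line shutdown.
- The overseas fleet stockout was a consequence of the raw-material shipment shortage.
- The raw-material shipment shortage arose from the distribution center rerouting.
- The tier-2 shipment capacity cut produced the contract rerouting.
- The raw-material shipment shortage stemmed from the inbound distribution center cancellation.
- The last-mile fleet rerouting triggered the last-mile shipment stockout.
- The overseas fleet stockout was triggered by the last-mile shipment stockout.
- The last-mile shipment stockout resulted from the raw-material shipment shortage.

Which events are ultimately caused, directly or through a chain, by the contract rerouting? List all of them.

Direct effects: the tier-1 contract bottleneck, the tier-2 production line rerouting.
2 steps out: the overseas order backlog stockout.
3 steps out: the distribution center rerouting.
4 steps out: the raw-material shipment shortage.
5 steps out: the last-mile fleet rerouting, the last-mile shipment stockout, the overseas fleet stockout.
Not reachable from it: the tier-2 shipment capacity cut, the inbound distribution center cancellation, the overseas production line shutdown.

the distribution center rerouting, the last-mile fleet rerouting, the last-mile shipment stockout, the overseas fleet stockout, the overseas order backlog stockout, the raw-material shipment shortage, the tier-1 contract bottleneck, the tier-2 production line rerouting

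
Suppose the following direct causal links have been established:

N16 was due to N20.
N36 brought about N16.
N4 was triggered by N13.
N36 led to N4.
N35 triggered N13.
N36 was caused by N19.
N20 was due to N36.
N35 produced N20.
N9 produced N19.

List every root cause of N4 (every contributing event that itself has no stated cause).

Tracing upstream from N4: N4 ← N36 ← N19 ← N9.
A separate upstream branch: N4 ← N13 ← N35.
Each of those chain origins has no stated cause.

N35, N9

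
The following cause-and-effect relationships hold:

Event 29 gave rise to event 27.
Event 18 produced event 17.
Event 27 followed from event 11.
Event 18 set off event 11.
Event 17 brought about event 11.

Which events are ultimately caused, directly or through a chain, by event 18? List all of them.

event 11, event 17, event 27

Direct effects: event 17, event 11.
2 steps out: event 27.
Not reachable from it: event 29.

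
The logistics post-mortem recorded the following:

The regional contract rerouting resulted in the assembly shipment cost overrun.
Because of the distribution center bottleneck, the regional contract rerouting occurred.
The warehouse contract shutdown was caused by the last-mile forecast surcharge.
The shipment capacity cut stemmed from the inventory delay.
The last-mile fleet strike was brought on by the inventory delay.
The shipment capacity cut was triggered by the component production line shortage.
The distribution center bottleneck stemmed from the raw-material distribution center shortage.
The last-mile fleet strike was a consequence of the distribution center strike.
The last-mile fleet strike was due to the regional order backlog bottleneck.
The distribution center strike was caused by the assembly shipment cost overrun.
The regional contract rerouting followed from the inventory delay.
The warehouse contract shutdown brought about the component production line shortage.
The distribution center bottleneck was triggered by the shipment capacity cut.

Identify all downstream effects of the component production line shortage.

Direct effects: the shipment capacity cut.
2 steps out: the distribution center bottleneck.
3 steps out: the regional contract rerouting.
4 steps out: the assembly shipment cost overrun.
5 steps out: the distribution center strike.
6 steps out: the last-mile fleet strike.
Not reachable from it: the inventory delay, the raw-material distribution center shortage, the last-mile forecast surcharge, the warehouse contract shutdown, the regional order backlog bottleneck.

the assembly shipment cost overrun, the distribution center bottleneck, the distribution center strike, the last-mile fleet strike, the regional contract rerouting, the shipment capacity cut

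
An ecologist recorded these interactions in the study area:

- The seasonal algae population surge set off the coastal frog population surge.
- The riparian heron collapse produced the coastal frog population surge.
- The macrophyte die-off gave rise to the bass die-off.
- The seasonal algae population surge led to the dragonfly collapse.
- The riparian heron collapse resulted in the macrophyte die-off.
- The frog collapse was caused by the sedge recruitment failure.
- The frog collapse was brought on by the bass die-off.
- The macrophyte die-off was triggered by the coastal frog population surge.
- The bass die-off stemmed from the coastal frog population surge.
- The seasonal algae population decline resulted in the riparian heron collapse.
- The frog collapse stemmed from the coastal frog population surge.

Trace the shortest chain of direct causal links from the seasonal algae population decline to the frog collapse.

the seasonal algae population decline → the riparian heron collapse → the coastal frog population surge → the frog collapse

the seasonal algae population decline → the riparian heron collapse
the riparian heron collapse → the coastal frog population surge
the coastal frog population surge → the frog collapse
Length: 3 steps.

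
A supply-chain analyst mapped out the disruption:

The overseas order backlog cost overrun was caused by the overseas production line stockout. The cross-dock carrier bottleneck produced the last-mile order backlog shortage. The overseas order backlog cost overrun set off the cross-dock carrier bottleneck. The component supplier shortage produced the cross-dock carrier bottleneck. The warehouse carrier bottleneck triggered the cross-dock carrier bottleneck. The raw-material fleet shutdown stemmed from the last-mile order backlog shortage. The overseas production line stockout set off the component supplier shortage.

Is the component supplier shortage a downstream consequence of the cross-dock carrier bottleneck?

The cross-dock carrier bottleneck leads to the last-mile order backlog shortage, the raw-material fleet shutdown; the component supplier shortage is not among them.

No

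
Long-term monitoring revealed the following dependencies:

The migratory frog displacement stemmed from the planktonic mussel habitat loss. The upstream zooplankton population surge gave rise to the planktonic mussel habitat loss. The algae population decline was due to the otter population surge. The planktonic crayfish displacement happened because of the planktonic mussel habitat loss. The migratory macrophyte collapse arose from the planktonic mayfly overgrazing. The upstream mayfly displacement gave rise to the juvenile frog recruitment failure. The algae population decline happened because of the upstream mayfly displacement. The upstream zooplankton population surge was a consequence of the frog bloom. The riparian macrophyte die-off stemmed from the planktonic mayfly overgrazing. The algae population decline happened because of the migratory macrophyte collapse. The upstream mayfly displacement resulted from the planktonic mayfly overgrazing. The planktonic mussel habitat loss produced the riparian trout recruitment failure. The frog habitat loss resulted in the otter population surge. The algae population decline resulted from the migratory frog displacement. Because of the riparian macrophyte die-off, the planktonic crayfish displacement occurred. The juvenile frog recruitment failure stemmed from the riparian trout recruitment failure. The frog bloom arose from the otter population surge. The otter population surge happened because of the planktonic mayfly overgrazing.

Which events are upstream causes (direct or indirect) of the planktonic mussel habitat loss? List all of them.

Immediate cause of the planktonic mussel habitat loss: the upstream zooplankton population surge.
Further upstream: the planktonic mayfly overgrazing, the frog habitat loss, the otter population surge, the frog bloom.

the frog bloom, the frog habitat loss, the otter population surge, the planktonic mayfly overgrazing, the upstream zooplankton population surge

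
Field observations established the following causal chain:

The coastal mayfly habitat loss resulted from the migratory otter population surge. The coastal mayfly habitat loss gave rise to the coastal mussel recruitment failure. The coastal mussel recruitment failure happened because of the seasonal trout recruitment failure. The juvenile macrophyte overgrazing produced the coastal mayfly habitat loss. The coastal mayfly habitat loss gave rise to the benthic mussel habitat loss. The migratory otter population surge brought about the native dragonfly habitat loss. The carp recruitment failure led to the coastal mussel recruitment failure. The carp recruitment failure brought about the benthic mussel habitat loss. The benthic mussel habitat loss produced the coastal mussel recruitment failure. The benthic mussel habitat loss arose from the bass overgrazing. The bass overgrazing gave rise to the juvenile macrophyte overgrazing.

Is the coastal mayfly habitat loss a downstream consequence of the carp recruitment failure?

The carp recruitment failure leads to the benthic mussel habitat loss, the coastal mussel recruitment failure; the coastal mayfly habitat loss is not among them.

No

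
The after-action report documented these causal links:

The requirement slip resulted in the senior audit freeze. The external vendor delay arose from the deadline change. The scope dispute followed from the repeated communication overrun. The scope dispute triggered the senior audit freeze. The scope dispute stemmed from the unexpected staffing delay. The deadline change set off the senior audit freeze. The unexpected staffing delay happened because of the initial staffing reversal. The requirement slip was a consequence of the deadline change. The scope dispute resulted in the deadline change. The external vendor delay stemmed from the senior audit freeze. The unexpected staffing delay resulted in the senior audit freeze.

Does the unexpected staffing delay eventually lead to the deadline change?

Yes

There is a causal chain: the unexpected staffing delay → the scope dispute → the deadline change.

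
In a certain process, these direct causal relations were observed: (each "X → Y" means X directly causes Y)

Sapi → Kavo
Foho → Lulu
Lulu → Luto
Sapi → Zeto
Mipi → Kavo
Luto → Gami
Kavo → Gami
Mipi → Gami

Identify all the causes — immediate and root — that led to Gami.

Foho, Kavo, Lulu, Luto, Mipi, Sapi

Immediate causes of Gami: Mipi, Luto, Kavo.
Further upstream: Sapi, Foho, Lulu.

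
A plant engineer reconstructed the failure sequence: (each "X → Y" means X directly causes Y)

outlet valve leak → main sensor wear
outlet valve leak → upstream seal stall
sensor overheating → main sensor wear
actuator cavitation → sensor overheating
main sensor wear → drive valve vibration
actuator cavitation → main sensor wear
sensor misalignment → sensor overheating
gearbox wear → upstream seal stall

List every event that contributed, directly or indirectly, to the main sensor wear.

Immediate causes of the main sensor wear: the outlet valve leak, the actuator cavitation, the sensor overheating.
Further upstream: the sensor misalignment.

the actuator cavitation, the outlet valve leak, the sensor misalignment, the sensor overheating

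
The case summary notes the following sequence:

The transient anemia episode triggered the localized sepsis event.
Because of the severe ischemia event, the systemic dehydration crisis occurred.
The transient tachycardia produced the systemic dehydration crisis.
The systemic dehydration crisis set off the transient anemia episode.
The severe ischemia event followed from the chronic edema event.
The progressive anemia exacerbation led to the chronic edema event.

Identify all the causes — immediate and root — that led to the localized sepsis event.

the chronic edema event, the progressive anemia exacerbation, the severe ischemia event, the systemic dehydration crisis, the transient anemia episode, the transient tachycardia

Immediate cause of the localized sepsis event: the transient anemia episode.
Further upstream: the progressive anemia exacerbation, the chronic edema event, the severe ischemia event, the transient tachycardia, the systemic dehydration crisis.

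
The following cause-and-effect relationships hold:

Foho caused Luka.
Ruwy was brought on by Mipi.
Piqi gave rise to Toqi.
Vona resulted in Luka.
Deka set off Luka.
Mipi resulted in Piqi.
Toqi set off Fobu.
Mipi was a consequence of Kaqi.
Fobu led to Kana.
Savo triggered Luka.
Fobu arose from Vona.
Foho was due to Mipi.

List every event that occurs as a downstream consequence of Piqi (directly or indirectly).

Fobu, Kana, Toqi

Direct effects: Toqi.
2 steps out: Fobu.
3 steps out: Kana.
Not reachable from it: Kaqi, Mipi, Ruwy, Vona, Foho, Deka, Savo, Luka.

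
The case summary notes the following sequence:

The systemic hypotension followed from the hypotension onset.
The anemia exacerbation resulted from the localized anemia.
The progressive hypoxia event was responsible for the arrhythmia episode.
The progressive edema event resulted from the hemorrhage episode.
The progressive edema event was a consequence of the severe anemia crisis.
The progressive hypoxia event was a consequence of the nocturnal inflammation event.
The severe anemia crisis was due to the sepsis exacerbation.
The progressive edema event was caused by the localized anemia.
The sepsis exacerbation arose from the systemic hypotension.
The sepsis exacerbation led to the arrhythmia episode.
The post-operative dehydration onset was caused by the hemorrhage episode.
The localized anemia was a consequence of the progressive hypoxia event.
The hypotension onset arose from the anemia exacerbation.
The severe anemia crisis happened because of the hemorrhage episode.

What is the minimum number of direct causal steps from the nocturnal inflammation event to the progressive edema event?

Shortest chain: the nocturnal inflammation event → the progressive hypoxia event → the localized anemia → the progressive edema event.

3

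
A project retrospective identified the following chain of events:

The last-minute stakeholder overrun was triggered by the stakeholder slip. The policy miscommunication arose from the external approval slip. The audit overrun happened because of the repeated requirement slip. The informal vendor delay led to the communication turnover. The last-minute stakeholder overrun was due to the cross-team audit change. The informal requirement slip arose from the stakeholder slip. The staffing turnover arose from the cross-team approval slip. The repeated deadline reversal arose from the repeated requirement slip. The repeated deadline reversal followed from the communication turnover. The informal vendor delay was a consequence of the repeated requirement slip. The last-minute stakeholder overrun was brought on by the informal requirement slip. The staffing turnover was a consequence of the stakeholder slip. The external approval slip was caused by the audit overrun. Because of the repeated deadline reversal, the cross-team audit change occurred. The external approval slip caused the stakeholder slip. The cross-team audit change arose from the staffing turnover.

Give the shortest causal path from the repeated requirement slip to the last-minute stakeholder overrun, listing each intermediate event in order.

the repeated requirement slip → the repeated deadline reversal
the repeated deadline reversal → the cross-team audit change
the cross-team audit change → the last-minute stakeholder overrun
Length: 3 steps.

the repeated requirement slip → the repeated deadline reversal → the cross-team audit change → the last-minute stakeholder overrun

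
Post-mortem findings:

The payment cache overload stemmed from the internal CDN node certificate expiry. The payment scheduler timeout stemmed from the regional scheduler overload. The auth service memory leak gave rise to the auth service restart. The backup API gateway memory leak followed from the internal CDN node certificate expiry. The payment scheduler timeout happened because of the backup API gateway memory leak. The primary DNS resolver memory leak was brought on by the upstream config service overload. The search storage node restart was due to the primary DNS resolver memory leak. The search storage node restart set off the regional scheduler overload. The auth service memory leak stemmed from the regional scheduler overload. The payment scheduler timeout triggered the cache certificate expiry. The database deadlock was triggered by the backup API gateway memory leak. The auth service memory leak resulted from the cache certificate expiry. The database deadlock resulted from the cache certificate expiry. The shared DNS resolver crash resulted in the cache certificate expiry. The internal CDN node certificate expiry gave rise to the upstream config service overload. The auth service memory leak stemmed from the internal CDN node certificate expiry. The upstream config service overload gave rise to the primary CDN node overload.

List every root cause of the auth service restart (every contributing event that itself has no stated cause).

the internal CDN node certificate expiry, the shared DNS resolver crash

Tracing upstream from the auth service restart: the auth service restart ← the auth service memory leak ← the internal CDN node certificate expiry.
A separate upstream branch: the auth service restart ← the auth service memory leak ← the cache certificate expiry ← the shared DNS resolver crash.
Each of those chain origins has no stated cause.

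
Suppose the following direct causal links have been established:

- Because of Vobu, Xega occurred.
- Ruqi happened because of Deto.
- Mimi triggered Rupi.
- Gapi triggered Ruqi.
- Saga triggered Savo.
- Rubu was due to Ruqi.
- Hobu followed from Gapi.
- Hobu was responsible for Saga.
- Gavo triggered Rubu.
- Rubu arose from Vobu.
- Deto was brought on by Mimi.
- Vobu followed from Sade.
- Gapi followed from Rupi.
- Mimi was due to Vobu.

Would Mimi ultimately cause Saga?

Yes

There is a causal chain: Mimi → Rupi → Gapi → Hobu → Saga.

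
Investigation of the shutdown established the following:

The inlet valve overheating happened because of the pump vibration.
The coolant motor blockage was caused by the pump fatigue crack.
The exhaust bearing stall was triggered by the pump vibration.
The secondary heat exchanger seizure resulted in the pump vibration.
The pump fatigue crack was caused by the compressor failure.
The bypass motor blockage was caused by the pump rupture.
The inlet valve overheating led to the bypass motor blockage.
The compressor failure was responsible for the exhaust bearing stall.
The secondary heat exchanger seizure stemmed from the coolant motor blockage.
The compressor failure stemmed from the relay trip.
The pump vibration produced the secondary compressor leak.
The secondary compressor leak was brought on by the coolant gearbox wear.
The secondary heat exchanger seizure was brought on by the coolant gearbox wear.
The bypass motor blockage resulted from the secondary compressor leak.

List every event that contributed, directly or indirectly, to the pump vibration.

the compressor failure, the coolant gearbox wear, the coolant motor blockage, the pump fatigue crack, the relay trip, the secondary heat exchanger seizure

Immediate cause of the pump vibration: the secondary heat exchanger seizure.
Further upstream: the coolant gearbox wear, the relay trip, the compressor failure, the pump fatigue crack, the coolant motor blockage.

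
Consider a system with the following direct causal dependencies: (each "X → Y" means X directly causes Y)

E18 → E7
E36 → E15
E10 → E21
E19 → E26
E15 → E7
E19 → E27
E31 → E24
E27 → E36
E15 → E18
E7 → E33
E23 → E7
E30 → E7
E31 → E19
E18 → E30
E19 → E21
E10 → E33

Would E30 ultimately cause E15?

E30 leads to E7, E33; E15 is not among them.

No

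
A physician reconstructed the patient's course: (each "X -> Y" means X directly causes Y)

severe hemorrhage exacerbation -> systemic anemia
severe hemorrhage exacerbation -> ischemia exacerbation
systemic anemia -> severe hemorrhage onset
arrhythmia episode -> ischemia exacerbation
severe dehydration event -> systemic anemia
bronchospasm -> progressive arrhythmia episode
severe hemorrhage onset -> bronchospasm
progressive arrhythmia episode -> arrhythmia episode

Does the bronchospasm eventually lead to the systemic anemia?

The bronchospasm leads to the progressive arrhythmia episode, the arrhythmia episode, the ischemia exacerbation; the systemic anemia is not among them.

No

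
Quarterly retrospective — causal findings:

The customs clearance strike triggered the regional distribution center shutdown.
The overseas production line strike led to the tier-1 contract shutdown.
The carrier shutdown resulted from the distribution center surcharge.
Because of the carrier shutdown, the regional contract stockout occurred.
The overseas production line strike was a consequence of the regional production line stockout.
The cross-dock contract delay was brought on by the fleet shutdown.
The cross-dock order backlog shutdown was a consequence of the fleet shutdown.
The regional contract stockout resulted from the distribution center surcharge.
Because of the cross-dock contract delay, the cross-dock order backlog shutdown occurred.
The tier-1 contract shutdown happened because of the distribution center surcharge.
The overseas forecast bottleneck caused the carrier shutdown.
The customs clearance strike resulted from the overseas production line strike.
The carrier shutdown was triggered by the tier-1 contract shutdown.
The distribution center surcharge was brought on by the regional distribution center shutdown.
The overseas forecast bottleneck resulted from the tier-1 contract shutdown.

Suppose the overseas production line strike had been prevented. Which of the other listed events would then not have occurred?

the carrier shutdown, the customs clearance strike, the distribution center surcharge, the overseas forecast bottleneck, the regional contract stockout, the regional distribution center shutdown, the tier-1 contract shutdown

Downstream of the overseas production line strike: the customs clearance strike, the regional distribution center shutdown, the distribution center surcharge, the tier-1 contract shutdown, the overseas forecast bottleneck, the carrier shutdown, the regional contract stockout.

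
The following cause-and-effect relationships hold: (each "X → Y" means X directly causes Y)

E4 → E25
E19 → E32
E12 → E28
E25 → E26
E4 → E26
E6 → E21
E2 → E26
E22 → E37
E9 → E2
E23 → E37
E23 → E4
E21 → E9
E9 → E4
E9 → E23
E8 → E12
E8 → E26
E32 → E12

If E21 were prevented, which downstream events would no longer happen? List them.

Downstream of E21: E9, E23, E2, E4, E25, E26, E37.
Of those, still caused via another path: E26, E37.
The remainder have no surviving cause.

E2, E23, E25, E4, E9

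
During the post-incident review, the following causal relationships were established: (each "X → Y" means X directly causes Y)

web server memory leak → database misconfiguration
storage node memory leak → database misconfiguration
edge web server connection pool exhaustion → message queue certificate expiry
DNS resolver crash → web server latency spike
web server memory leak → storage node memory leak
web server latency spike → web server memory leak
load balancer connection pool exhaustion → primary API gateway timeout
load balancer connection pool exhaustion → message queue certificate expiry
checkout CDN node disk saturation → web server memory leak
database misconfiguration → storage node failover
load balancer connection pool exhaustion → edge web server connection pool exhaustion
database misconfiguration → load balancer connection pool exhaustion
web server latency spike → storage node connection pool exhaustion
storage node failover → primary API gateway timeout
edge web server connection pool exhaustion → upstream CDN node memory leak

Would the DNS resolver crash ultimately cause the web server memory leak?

Yes

There is a causal chain: the DNS resolver crash → the web server latency spike → the web server memory leak.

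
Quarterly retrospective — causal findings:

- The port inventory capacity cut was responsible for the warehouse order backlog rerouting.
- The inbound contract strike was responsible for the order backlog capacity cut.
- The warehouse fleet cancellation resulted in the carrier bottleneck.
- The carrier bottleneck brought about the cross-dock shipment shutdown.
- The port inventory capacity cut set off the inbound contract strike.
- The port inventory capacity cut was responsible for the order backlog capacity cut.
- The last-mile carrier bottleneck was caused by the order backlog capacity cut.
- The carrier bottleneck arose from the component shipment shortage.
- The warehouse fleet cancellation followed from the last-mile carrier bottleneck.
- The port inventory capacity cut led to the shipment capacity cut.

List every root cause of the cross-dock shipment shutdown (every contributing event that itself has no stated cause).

Tracing upstream from the cross-dock shipment shutdown: the cross-dock shipment shutdown ← the carrier bottleneck ← the warehouse fleet cancellation ← the last-mile carrier bottleneck ← the order backlog capacity cut ← the port inventory capacity cut.
A separate upstream branch: the cross-dock shipment shutdown ← the carrier bottleneck ← the component shipment shortage.
Each of those chain origins has no stated cause.

the component shipment shortage, the port inventory capacity cut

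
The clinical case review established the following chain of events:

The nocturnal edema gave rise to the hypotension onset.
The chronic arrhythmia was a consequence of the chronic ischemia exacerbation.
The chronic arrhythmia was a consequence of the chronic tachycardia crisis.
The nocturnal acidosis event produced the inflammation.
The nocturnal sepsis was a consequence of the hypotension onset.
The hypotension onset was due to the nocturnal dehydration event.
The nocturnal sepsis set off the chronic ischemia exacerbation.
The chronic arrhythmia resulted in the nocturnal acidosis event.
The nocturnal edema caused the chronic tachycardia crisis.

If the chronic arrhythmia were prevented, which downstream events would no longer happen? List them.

the inflammation, the nocturnal acidosis event

Downstream of the chronic arrhythmia: the nocturnal acidosis event, the inflammation.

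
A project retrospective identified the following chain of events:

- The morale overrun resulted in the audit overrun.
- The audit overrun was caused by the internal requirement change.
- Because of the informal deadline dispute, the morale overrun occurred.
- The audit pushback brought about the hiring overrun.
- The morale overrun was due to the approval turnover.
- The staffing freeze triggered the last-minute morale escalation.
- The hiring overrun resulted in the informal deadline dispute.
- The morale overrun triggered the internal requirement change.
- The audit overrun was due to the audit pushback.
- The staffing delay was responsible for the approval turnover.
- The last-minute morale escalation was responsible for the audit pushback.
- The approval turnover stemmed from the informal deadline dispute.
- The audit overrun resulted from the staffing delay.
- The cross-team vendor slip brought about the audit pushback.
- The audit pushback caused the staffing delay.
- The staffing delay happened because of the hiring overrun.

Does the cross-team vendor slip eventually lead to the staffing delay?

There is a causal chain: the cross-team vendor slip → the audit pushback → the staffing delay.

Yes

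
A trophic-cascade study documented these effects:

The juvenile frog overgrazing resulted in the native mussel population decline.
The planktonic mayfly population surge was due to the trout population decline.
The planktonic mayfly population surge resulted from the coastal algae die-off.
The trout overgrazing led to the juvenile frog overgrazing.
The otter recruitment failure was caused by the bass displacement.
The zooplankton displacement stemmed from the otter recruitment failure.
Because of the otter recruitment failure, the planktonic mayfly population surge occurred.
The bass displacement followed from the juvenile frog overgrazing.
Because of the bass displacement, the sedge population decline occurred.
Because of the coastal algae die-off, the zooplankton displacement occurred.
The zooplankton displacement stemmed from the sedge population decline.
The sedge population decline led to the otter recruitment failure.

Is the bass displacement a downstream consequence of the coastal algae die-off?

No

The coastal algae die-off leads to the zooplankton displacement, the planktonic mayfly population surge; the bass displacement is not among them.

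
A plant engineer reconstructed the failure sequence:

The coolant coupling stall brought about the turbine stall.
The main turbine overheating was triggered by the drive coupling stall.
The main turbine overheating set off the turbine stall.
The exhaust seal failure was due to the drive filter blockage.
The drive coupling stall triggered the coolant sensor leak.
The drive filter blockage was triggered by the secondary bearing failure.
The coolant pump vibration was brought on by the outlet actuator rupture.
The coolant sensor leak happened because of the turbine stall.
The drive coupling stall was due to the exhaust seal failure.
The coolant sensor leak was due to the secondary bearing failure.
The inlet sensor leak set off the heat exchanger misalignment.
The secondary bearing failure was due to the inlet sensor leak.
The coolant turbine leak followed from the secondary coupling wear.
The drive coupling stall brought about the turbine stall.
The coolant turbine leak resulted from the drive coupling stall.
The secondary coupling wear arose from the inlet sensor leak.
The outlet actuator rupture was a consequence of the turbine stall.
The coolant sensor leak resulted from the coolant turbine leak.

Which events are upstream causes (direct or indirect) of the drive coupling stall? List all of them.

Immediate cause of the drive coupling stall: the exhaust seal failure.
Further upstream: the inlet sensor leak, the secondary bearing failure, the drive filter blockage.

the drive filter blockage, the exhaust seal failure, the inlet sensor leak, the secondary bearing failure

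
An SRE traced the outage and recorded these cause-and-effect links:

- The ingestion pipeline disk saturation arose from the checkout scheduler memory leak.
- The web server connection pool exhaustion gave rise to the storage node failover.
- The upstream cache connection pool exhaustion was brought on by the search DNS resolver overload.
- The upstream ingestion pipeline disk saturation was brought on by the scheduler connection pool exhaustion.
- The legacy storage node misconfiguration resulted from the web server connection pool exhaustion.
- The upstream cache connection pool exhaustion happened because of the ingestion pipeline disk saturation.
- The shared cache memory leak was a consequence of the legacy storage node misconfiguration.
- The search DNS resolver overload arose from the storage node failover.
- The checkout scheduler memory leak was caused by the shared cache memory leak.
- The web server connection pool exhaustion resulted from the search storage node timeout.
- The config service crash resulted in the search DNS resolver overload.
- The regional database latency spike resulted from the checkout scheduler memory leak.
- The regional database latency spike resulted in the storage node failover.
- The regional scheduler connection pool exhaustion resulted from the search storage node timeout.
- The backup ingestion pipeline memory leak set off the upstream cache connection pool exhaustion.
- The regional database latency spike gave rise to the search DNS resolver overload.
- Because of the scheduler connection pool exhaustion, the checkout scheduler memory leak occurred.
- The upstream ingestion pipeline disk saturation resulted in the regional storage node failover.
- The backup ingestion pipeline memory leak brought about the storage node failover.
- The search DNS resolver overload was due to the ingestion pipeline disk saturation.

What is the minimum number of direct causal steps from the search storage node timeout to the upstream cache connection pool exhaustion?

Shortest chain: the search storage node timeout → the web server connection pool exhaustion → the storage node failover → the search DNS resolver overload → the upstream cache connection pool exhaustion.

4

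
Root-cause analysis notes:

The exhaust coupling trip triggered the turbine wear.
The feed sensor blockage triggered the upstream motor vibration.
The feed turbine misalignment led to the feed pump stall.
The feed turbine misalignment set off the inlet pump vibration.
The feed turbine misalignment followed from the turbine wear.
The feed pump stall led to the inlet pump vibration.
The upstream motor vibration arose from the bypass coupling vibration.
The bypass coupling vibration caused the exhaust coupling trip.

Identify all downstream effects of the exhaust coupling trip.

Direct effects: the turbine wear.
2 steps out: the feed turbine misalignment.
3 steps out: the feed pump stall, the inlet pump vibration.
Not reachable from it: the bypass coupling vibration, the upstream motor vibration, the feed sensor blockage.

the feed pump stall, the feed turbine misalignment, the inlet pump vibration, the turbine wear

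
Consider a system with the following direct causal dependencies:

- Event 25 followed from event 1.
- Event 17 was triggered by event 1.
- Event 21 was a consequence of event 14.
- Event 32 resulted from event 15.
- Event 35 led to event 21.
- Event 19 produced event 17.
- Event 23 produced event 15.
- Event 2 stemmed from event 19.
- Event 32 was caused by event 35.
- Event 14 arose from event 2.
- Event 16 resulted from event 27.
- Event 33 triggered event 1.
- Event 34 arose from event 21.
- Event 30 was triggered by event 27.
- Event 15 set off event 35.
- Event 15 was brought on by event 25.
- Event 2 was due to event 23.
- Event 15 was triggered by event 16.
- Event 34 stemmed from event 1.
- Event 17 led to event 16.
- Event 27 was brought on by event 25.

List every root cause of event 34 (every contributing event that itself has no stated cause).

event 19, event 23, event 33

Tracing upstream from event 34: event 34 ← event 21 ← event 35 ← event 15 ← event 23.
A separate upstream branch: event 34 ← event 21 ← event 14 ← event 2 ← event 19.
A separate upstream branch: event 34 ← event 1 ← event 33.
Each of those chain origins has no stated cause.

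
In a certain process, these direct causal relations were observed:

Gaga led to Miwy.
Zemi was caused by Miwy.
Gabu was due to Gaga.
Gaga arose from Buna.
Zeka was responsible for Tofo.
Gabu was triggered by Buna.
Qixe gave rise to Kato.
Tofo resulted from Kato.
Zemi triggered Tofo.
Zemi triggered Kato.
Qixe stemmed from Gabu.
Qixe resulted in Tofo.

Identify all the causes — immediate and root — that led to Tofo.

Buna, Gabu, Gaga, Kato, Miwy, Qixe, Zeka, Zemi

Immediate causes of Tofo: Qixe, Zemi, Kato, Zeka.
Further upstream: Buna, Gaga, Gabu, Miwy.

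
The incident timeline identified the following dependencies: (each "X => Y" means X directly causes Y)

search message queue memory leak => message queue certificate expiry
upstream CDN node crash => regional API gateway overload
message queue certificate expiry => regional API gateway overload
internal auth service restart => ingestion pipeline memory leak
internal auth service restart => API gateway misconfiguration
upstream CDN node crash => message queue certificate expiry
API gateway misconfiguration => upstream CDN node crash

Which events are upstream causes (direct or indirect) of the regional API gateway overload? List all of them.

Immediate causes of the regional API gateway overload: the upstream CDN node crash, the message queue certificate expiry.
Further upstream: the internal auth service restart, the API gateway misconfiguration, the search message queue memory leak.

the API gateway misconfiguration, the internal auth service restart, the message queue certificate expiry, the search message queue memory leak, the upstream CDN node crash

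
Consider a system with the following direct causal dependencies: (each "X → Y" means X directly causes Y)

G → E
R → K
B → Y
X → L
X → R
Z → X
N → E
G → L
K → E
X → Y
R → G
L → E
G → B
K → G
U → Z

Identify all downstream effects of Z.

B, E, G, K, L, R, X, Y

Direct effects: X.
2 steps out: R, Y, L.
3 steps out: K, G, E.
4 steps out: B.
Not reachable from it: U, N.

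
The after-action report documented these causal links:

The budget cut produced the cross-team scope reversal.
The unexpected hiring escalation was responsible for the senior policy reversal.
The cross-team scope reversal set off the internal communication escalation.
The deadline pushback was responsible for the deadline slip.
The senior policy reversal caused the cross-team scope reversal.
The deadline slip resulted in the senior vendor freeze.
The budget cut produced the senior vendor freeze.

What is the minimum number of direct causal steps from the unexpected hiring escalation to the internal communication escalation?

Shortest chain: the unexpected hiring escalation → the senior policy reversal → the cross-team scope reversal → the internal communication escalation.

3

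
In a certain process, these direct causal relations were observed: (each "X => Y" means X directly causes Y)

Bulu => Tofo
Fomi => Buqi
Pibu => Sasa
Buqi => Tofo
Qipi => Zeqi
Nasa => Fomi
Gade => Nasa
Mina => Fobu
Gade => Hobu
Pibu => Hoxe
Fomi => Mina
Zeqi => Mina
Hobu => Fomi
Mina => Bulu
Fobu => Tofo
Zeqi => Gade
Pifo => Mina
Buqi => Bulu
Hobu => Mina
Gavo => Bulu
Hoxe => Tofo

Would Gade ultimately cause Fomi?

There is a causal chain: Gade → Hobu → Fomi.

Yes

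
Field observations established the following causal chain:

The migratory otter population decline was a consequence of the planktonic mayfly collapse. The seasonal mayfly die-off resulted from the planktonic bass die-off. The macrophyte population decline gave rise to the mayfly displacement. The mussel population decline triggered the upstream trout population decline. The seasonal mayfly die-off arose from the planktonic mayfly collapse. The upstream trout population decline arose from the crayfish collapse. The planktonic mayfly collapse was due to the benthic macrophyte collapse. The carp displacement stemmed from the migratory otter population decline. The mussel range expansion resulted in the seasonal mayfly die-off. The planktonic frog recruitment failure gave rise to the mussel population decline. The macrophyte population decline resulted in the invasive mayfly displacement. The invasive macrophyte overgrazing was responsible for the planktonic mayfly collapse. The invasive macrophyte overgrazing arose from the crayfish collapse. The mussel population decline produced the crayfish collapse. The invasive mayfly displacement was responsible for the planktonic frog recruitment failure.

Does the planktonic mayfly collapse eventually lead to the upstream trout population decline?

The planktonic mayfly collapse leads to the migratory otter population decline, the seasonal mayfly die-off, the carp displacement; the upstream trout population decline is not among them.

No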